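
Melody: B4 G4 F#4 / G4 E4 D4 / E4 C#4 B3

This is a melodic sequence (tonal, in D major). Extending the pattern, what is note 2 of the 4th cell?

The unit is 3 notes. Position-2 pitches of the 3 shown cells: G4, E4, C#4.
Each moves down a 3rd; the next is A3.

A3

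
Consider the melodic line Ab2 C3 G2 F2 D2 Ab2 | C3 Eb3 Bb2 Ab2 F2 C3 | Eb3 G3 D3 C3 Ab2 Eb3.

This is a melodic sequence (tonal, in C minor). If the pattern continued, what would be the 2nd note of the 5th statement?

The unit is 6 notes. Position-2 pitches of the 3 shown cells: C3, Eb3, G3.
Extending up a 3rd: Bb3 → D4.

D4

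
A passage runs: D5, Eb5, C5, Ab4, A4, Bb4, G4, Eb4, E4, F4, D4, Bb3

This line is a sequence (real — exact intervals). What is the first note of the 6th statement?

C#3

Unit = 4 notes; the statements start on D5, A4, E4, moving down a 4th each time.
Extending the heads down a 4th: B3 → F#3 → C#3.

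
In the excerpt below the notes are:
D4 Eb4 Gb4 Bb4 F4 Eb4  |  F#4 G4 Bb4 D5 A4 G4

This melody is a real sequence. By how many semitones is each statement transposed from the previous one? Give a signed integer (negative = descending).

The 6-note cells begin on D4, F#4 — each up a 3rd from the last.
D4→F#4 is 66 − 62 = 4 semitones.

4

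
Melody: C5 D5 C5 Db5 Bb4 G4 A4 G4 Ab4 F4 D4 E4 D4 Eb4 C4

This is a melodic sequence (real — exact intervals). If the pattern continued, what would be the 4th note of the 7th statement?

G2

With 5-note cells, note 4 of each statement runs Db5, Ab4, Eb4.
Extending down a 4th: Bb3 → F3 → C3 → G2.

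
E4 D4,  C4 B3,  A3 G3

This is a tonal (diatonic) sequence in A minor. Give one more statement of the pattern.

F3 E3

With a 2-note motive the entries are E4, C4, A3, each down a 3rd from the previous.
So cell 4 is F3 E3.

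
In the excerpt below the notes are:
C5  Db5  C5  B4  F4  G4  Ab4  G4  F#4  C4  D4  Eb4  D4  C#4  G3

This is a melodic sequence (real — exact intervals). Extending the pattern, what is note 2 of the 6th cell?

C3

Grouping in 5s, the 2nd note of each cell is Db5, Ab4, Eb4.
Extending down a 4th: Bb3 → F3 → C3.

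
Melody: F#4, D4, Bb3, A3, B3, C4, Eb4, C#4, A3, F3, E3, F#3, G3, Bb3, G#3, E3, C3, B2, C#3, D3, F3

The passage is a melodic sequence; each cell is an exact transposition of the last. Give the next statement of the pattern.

Taking 7-note groups, the heads are F#4, C#4, G#3: the pattern moves down a 4th.
Statement 4 starts on D#3 and keeps the same exact contour: D#3 B2 G2 F#2 G#2 A2 C3.

D#3 B2 G2 F#2 G#2 A2 C3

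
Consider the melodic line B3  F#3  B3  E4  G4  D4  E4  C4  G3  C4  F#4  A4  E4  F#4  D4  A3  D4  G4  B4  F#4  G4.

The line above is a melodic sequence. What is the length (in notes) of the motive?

7

Try groups of 7 (3 cells in 21 notes):
B3 F#3 B3 E4 G4 D4 E4 | C4 G3 C4 F#4 A4 E4 F#4 | D4 A3 D4 G4 B4 F#4 G4
That's a consistent up a 2nd shift per cell, and no other grouping gives one.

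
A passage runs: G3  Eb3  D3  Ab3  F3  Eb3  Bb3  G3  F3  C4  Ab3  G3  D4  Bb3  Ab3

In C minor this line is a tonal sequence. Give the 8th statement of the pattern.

G4 Eb4 D4

With a 3-note motive the entries are G3, Ab3, Bb3, C4, D4, each up a 2nd from the previous.
Carrying on: Eb4 → F4 → G4.
From G4 the diatonic shape gives G4 Eb4 D4.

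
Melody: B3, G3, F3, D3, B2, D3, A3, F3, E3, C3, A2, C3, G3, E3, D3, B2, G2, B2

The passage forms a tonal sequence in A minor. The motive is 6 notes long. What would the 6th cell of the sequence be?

D3 B2 A2 F2 D2 F2

Taking 6-note groups, the heads are B3, A3, G3: the pattern moves down a 2nd.
Carrying on: F3 → E3 → D3.
Statement 6 starts on D3 and keeps the same diatonic contour: D3 B2 A2 F2 D2 F2.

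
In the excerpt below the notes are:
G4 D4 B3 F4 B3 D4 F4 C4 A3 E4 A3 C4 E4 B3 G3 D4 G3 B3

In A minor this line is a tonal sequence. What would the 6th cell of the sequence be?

Unit = 6 notes; the statements start on G4, F4, E4, moving down a 2nd each time.
Continuing the starts: D4 → C4 → B3.
So cell 6 is B3 F3 D3 A3 D3 F3.

B3 F3 D3 A3 D3 F3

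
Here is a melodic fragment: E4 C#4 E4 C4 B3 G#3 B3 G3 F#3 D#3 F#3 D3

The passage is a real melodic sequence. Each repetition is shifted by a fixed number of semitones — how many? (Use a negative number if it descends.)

-5

With a 4-note motive the entries are E4, B3, F#3, each down a 4th from the previous.
Counting half-steps from E4 to B3: -5.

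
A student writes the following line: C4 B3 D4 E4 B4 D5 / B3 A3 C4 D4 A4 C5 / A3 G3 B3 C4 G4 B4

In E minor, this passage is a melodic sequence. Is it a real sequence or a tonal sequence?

Every note is diatonic to E minor.
Cell 1 has -1 semitones from note 1 to 2, but cell 2 has -2 — the interval quality changes while the contour stays the same, which is the hallmark of a tonal sequence.

tonal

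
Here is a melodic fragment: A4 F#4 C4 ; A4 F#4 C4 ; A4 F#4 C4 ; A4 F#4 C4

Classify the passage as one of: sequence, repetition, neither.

Each 3-note cell is identical (A4 F#4 C4), restated at the same pitch.

repetition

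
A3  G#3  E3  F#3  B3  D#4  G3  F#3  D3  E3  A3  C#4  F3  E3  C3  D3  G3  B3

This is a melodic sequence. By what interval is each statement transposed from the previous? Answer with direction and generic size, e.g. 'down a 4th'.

down a 2nd

Unit = 6 notes; the statements start on A3, G3, F3, moving down a 2nd each time.
A3 to G3 is down a 2nd.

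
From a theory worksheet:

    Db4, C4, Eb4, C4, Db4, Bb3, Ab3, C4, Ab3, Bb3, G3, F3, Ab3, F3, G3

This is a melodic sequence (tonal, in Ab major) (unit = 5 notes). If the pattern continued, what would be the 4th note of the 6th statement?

G2

With 5-note cells, note 4 of each statement runs C4, Ab3, F3.
Extending down a 3rd: Db3 → Bb2 → G2.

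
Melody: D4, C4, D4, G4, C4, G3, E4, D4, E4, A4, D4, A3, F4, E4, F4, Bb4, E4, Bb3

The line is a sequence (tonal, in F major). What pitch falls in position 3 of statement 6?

With 6-note cells, note 3 of each statement runs D4, E4, F4.
Each moves up a 2nd. Continuing: G4 → A4 → Bb4.

Bb4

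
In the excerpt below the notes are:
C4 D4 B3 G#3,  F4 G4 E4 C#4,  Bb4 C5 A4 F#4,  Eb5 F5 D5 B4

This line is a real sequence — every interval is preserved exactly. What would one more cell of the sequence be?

Taking 4-note groups, the heads are C4, F4, Bb4, Eb5: the pattern moves up a 4th.
Statement 5 starts on Ab5 and keeps the same exact contour: Ab5 Bb5 G5 E5.

Ab5 Bb5 G5 E5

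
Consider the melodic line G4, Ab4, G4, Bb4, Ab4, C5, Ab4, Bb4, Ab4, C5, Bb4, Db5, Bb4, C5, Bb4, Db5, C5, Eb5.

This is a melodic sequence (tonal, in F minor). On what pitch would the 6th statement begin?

The 6-note cells begin on G4, Ab4, Bb4 — each up a 2nd from the last.
Extending the heads up a 2nd: C5 → Db5 → Eb5.

Eb5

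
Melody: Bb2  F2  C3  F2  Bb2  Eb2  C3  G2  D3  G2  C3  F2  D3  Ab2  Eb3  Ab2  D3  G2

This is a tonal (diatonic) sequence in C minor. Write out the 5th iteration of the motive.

Unit = 6 notes; the statements start on Bb2, C3, D3, moving up a 2nd each time.
Continuing the starts: Eb3 → F3.
Statement 5 starts on F3 and keeps the same diatonic contour: F3 C3 G3 C3 F3 Bb2.

F3 C3 G3 C3 F3 Bb2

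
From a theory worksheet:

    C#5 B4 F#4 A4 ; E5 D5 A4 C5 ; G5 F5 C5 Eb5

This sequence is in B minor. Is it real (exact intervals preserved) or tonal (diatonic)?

Each cell has the same semitone pattern (-2, -5, 3) — intervals are preserved exactly.
And C5 lies outside B minor, so the sequence is real rather than tonal.

real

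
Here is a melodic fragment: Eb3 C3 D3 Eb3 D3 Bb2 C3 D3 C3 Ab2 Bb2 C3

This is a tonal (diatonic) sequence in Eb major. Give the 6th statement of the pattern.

G2 Eb2 F2 G2

Taking 4-note groups, the heads are Eb3, D3, C3: the pattern moves down a 2nd.
Extending down a 2nd: Bb2 → Ab2 → G2.
Statement 6 starts on G2 and keeps the same diatonic contour: G2 Eb2 F2 G2.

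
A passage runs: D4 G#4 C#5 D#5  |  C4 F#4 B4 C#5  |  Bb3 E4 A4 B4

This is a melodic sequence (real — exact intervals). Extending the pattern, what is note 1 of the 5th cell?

Gb3

The unit is 4 notes. Position-1 pitches of the 3 shown cells: D4, C4, Bb3.
Carrying that down a 2nd forward: Ab3 → Gb3.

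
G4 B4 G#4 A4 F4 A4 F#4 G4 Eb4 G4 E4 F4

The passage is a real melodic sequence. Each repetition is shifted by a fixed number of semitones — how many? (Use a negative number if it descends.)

-2

Unit = 4 notes; the statements start on G4, F4, Eb4, moving down a 2nd each time.
G4→F4 is 65 − 67 = -2 semitones.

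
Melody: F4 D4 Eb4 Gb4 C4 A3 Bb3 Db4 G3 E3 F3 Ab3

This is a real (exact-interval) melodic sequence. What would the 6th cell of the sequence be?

The 4-note cells begin on F4, C4, G3 — each down a 4th from the last.
Extending down a 4th: D3 → A2 → E2.
Statement 6 starts on E2 and keeps the same exact contour: E2 C#2 D2 F2.

E2 C#2 D2 F2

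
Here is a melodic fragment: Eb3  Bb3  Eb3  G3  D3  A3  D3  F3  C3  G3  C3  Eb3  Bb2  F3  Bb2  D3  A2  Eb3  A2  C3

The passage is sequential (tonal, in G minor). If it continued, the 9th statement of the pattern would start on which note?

With a 4-note motive the entries are Eb3, D3, C3, Bb2, A2, each down a 2nd from the previous.
Continuing: G2 → F2 → Eb2 → D2. Statement 9 starts on D2.

D2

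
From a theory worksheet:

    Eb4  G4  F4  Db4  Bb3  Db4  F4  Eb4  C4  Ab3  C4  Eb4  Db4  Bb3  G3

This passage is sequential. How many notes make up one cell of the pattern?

5

15 notes total. Splitting into 3 groups of 5:
Eb4 G4 F4 Db4 Bb3 | Db4 F4 Eb4 C4 Ab3 | C4 Eb4 Db4 Bb3 G3
Each cell is the previous one down a 2nd — so the unit is 5 notes.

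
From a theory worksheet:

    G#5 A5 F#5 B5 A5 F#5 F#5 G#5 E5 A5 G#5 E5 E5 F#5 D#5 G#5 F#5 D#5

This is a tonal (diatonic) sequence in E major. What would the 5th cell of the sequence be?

C#5 D#5 B4 E5 D#5 B4

With a 6-note motive the entries are G#5, F#5, E5, each down a 2nd from the previous.
Carrying on: D#5 → C#5.
Statement 5 starts on C#5 and keeps the same diatonic contour: C#5 D#5 B4 E5 D#5 B4.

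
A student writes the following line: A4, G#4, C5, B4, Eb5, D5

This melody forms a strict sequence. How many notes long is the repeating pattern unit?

2

6 notes total. Splitting into 3 groups of 2:
A4 G#4 | C5 B4 | Eb5 D5
That's a consistent up a 3rd shift per cell, and no other grouping gives one.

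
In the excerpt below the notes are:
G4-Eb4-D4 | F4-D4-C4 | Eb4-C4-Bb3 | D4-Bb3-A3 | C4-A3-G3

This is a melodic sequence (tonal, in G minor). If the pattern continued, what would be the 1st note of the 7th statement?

Grouping in 3s, the 1st note of each cell is G4, F4, Eb4, D4, C4.
Each moves down a 2nd. Continuing: Bb3 → A3.

A3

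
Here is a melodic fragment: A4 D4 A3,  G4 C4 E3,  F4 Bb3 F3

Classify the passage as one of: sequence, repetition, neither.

neither

Note 3 of cell 2 is E3; if this were a sequence it would be G3. No unit length gives a consistent transposition pattern.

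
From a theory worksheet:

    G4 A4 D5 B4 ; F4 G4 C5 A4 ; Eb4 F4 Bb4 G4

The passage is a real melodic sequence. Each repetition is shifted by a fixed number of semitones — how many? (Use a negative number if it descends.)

With a 4-note motive the entries are G4, F4, Eb4, each down a 2nd from the previous.
G4 to F4 spans -2 semitones.

-2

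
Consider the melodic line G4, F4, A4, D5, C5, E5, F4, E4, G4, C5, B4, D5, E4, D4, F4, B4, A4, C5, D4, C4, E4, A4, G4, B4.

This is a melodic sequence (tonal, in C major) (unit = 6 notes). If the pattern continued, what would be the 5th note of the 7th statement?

D4

Grouping in 6s, the 5th note of each cell is C5, B4, A4, G4.
Each moves down a 2nd. Continuing: F4 → E4 → D4.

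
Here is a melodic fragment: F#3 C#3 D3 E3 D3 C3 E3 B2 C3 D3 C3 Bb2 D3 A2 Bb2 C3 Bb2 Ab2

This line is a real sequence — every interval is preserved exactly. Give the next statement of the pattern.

The 6-note cells begin on F#3, E3, D3 — each down a 2nd from the last.
So cell 4 is C3 G2 Ab2 Bb2 Ab2 Gb2.

C3 G2 Ab2 Bb2 Ab2 Gb2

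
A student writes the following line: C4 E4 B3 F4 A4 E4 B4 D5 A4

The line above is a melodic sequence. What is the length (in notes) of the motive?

There are 9 notes; a 3-note unit gives 3 cells:
C4 E4 B3 | F4 A4 E4 | B4 D5 A4
Every group is a transposition up a 4th of the one before; no shorter unit works.

3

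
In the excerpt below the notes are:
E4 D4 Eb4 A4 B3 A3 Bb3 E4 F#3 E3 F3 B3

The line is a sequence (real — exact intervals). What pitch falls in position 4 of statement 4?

With 4-note cells, note 4 of each statement runs A4, E4, B3.
One more down a 4th gives F#3.

F#3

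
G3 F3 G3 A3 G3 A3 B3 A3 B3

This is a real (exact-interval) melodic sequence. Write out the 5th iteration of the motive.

The 3-note cells begin on G3, A3, B3 — each up a 2nd from the last.
Carrying on: C#4 → D#4.
Statement 5 starts on D#4 and keeps the same exact contour: D#4 C#4 D#4.

D#4 C#4 D#4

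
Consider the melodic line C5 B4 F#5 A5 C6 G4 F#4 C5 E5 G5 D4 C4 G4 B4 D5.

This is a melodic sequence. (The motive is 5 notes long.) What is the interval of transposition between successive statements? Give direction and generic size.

down a 4th

Taking 5-note groups, the heads are C5, G4, D4: the pattern moves down a 4th.
C5 to G4 is down a 4th.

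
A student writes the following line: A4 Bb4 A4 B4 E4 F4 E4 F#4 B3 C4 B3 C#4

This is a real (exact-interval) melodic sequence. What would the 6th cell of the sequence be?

The 4-note cells begin on A4, E4, B3 — each down a 4th from the last.
Continuing the starts: F#3 → C#3 → G#2.
From G#2 the exact shape gives G#2 A2 G#2 A#2.

G#2 A2 G#2 A#2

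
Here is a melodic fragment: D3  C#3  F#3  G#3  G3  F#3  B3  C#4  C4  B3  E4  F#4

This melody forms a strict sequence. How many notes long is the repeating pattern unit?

12 notes total. Splitting into 3 groups of 4:
D3 C#3 F#3 G#3 | G3 F#3 B3 C#4 | C4 B3 E4 F#4
Every group is a transposition up a 4th of the one before; no shorter unit works.

4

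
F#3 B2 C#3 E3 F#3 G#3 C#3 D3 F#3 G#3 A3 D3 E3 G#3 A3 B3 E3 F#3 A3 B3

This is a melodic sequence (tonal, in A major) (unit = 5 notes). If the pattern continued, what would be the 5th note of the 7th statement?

E4

The unit is 5 notes. Position-5 pitches of the 4 shown cells: F#3, G#3, A3, B3.
Each moves up a 2nd. Continuing: C#4 → D4 → E4.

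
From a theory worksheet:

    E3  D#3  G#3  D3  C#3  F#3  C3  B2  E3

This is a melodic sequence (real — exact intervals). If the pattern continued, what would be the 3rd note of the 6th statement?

Bb2

The unit is 3 notes. Position-3 pitches of the 3 shown cells: G#3, F#3, E3.
Carrying that down a 2nd forward: D3 → C3 → Bb2.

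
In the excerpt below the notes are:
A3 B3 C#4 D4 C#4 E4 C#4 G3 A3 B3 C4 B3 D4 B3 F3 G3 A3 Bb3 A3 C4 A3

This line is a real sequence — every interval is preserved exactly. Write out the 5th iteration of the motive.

Db3 Eb3 F3 Gb3 F3 Ab3 F3

Unit = 7 notes; the statements start on A3, G3, F3, moving down a 2nd each time.
Carrying on: Eb3 → Db3.
From Db3 the exact shape gives Db3 Eb3 F3 Gb3 F3 Ab3 F3.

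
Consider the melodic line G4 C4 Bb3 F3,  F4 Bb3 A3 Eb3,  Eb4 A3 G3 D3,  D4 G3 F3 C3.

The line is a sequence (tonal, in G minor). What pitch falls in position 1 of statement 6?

Grouping in 4s, the 1st note of each cell is G4, F4, Eb4, D4.
Carrying that down a 2nd forward: C4 → Bb3.

Bb3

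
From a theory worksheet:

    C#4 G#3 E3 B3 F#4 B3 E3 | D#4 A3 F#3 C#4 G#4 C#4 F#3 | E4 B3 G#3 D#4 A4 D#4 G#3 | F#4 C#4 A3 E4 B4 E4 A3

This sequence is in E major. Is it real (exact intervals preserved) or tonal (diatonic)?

Every note is diatonic to E major.
Cell 1 has -5 semitones from note 1 to 2, but cell 2 has -6 — the interval quality changes while the contour stays the same, which is the hallmark of a tonal sequence.

tonal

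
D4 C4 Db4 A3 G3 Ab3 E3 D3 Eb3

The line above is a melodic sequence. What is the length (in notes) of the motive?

9 notes total. Splitting into 3 groups of 3:
D4 C4 Db4 | A3 G3 Ab3 | E3 D3 Eb3
Each cell is the previous one down a 4th — so the unit is 3 notes.

3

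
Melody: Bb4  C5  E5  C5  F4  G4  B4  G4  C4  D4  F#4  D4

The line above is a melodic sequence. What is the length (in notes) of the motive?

There are 12 notes; a 4-note unit gives 3 cells:
Bb4 C5 E5 C5 | F4 G4 B4 G4 | C4 D4 F#4 D4
Each cell is the previous one down a 4th — so the unit is 4 notes.

4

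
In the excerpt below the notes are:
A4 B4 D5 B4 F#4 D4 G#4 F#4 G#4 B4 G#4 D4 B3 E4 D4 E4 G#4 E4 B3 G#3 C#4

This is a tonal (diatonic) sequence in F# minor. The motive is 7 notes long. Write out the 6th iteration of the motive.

The 7-note cells begin on A4, F#4, D4 — each down a 3rd from the last.
Extending down a 3rd: B3 → G#3 → E3.
So cell 6 is E3 F#3 A3 F#3 C#3 A2 D3.

E3 F#3 A3 F#3 C#3 A2 D3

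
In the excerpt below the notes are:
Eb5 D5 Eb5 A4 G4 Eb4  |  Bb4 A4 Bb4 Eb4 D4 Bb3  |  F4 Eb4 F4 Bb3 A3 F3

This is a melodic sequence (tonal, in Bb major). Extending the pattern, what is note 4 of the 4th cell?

F3

With 6-note cells, note 4 of each statement runs A4, Eb4, Bb3.
From Bb3, down a 4th gives F3.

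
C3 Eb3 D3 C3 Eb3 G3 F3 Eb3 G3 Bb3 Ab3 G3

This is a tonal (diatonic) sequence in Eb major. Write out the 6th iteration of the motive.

F4 Ab4 G4 F4

Taking 4-note groups, the heads are C3, Eb3, G3: the pattern moves up a 3rd.
Continuing the starts: Bb3 → D4 → F4.
Statement 6 starts on F4 and keeps the same diatonic contour: F4 Ab4 G4 F4.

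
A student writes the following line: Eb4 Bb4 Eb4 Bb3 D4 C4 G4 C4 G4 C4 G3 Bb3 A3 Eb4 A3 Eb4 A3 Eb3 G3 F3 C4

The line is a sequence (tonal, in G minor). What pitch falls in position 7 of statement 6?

D3

With 7-note cells, note 7 of each statement runs G4, Eb4, C4.
Each moves down a 3rd. Continuing: A3 → F3 → D3.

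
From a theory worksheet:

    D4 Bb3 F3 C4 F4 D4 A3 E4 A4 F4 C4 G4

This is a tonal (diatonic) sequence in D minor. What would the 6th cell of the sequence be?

G5 E5 Bb4 F5

With a 4-note motive the entries are D4, F4, A4, each up a 3rd from the previous.
Carrying on: C5 → E5 → G5.
So cell 6 is G5 E5 Bb4 F5.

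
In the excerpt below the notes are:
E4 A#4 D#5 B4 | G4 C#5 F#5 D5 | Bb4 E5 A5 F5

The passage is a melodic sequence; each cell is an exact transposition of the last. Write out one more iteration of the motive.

The 4-note cells begin on E4, G4, Bb4 — each up a 3rd from the last.
Statement 4 starts on Db5 and keeps the same exact contour: Db5 G5 C6 Ab5.

Db5 G5 C6 Ab5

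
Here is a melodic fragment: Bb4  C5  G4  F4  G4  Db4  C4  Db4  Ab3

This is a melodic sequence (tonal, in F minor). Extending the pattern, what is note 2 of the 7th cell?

The unit is 3 notes. Position-2 pitches of the 3 shown cells: C5, G4, Db4.
Carrying that down a 4th forward: Ab3 → Eb3 → Bb2 → F2.

F2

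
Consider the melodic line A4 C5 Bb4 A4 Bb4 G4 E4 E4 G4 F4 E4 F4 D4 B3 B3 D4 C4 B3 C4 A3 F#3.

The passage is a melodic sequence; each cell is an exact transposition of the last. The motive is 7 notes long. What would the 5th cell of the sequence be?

C#3 E3 D3 C#3 D3 B2 G#2

The 7-note cells begin on A4, E4, B3 — each down a 4th from the last.
Extending down a 4th: F#3 → C#3.
Statement 5 starts on C#3 and keeps the same exact contour: C#3 E3 D3 C#3 D3 B2 G#2.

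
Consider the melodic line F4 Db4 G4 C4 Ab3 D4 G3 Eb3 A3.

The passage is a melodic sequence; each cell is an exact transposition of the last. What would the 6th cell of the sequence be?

With a 3-note motive the entries are F4, C4, G3, each down a 4th from the previous.
Continuing the starts: D3 → A2 → E2.
From E2 the exact shape gives E2 C2 F#2.

E2 C2 F#2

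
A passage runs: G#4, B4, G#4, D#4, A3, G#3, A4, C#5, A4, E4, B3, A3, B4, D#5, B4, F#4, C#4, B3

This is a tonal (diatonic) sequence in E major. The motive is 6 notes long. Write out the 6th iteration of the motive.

E5 G#5 E5 B4 F#4 E4

Unit = 6 notes; the statements start on G#4, A4, B4, moving up a 2nd each time.
Continuing the starts: C#5 → D#5 → E5.
From E5 the diatonic shape gives E5 G#5 E5 B4 F#4 E4.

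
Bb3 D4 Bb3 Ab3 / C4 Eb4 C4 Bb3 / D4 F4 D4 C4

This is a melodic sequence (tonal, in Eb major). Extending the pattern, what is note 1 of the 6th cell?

G4

The unit is 4 notes. Position-1 pitches of the 3 shown cells: Bb3, C4, D4.
Carrying that up a 2nd forward: Eb4 → F4 → G4.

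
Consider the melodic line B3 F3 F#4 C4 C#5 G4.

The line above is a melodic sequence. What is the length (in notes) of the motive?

2

There are 6 notes; a 2-note unit gives 3 cells:
B3 F3 | F#4 C4 | C#5 G4
Every group is a transposition up a 5th of the one before; no shorter unit works.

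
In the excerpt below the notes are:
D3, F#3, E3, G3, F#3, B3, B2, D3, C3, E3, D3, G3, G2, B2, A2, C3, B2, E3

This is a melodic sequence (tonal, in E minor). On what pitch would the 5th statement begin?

The 6-note cells begin on D3, B2, G2 — each down a 3rd from the last.
Continuing: E2 → C2. Statement 5 starts on C2.

C2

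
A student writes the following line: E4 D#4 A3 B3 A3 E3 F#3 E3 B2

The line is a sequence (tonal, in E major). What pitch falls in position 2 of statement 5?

With 3-note cells, note 2 of each statement runs D#4, A3, E3.
Each moves down a 4th. Continuing: B2 → F#2.

F#2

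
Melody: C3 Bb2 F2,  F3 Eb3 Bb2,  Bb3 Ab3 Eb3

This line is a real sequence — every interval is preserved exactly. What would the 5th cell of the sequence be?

Taking 3-note groups, the heads are C3, F3, Bb3: the pattern moves up a 4th.
Continuing the starts: Eb4 → Ab4.
From Ab4 the exact shape gives Ab4 Gb4 Db4.

Ab4 Gb4 Db4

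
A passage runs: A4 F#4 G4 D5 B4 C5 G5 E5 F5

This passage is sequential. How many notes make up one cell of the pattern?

3

Try groups of 3 (3 cells in 9 notes):
A4 F#4 G4 | D5 B4 C5 | G5 E5 F5
Every group is a transposition up a 4th of the one before; no shorter unit works.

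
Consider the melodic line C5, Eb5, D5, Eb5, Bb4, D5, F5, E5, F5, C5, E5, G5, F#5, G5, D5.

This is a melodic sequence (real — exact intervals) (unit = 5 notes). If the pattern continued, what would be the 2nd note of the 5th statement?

B5

With 5-note cells, note 2 of each statement runs Eb5, F5, G5.
Extending up a 2nd: A5 → B5.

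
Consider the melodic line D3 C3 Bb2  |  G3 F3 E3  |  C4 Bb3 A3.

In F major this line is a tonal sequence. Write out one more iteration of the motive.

F4 E4 D4

The 3-note cells begin on D3, G3, C4 — each up a 4th from the last.
Statement 4 starts on F4 and keeps the same diatonic contour: F4 E4 D4.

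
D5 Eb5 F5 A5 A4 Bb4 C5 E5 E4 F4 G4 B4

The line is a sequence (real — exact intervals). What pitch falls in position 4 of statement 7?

Grouping in 4s, the 4th note of each cell is A5, E5, B4.
Carrying that down a 4th forward: F#4 → C#4 → G#3 → D#3.

D#3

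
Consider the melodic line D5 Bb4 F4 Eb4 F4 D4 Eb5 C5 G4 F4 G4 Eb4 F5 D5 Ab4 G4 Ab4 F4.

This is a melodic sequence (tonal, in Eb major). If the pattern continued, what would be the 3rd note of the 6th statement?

D5

The unit is 6 notes. Position-3 pitches of the 3 shown cells: F4, G4, Ab4.
Carrying that up a 2nd forward: Bb4 → C5 → D5.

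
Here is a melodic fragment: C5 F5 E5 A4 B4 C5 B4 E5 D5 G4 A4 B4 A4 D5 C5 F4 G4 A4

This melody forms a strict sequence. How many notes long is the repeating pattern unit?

18 notes total. Splitting into 3 groups of 6:
C5 F5 E5 A4 B4 C5 | B4 E5 D5 G4 A4 B4 | A4 D5 C5 F4 G4 A4
Each cell is the previous one down a 2nd — so the unit is 6 notes.

6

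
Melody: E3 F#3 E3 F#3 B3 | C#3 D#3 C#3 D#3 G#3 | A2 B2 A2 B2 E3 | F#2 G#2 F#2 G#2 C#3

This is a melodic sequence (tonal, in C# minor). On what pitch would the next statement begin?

Unit = 5 notes; the statements start on E3, C#3, A2, F#2, moving down a 3rd each time.
The next head, down a 3rd from F#2, is D#2.

D#2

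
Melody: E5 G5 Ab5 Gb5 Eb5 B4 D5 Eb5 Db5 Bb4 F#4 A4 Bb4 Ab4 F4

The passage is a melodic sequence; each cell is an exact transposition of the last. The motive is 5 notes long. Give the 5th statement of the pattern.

G#3 B3 C4 Bb3 G3

Taking 5-note groups, the heads are E5, B4, F#4: the pattern moves down a 4th.
Extending down a 4th: C#4 → G#3.
So cell 5 is G#3 B3 C4 Bb3 G3.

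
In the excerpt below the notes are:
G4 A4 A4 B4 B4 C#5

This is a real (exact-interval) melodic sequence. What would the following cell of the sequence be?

The 2-note cells begin on G4, A4, B4 — each up a 2nd from the last.
Statement 4 starts on C#5 and keeps the same exact contour: C#5 D#5.

C#5 D#5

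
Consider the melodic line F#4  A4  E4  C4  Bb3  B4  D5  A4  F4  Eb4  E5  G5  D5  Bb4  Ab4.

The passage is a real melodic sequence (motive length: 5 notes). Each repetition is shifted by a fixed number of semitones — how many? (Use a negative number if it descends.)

With a 5-note motive the entries are F#4, B4, E5, each up a 4th from the previous.
F#4 to B4 spans +5 semitones.

5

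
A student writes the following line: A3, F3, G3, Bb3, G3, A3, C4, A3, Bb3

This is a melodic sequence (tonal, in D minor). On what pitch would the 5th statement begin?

E4

Taking 3-note groups, the heads are A3, Bb3, C4: the pattern moves up a 2nd.
Continuing: D4 → E4. Statement 5 starts on E4.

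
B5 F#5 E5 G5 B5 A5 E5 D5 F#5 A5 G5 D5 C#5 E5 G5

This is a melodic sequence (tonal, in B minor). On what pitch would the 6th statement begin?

Taking 5-note groups, the heads are B5, A5, G5: the pattern moves down a 2nd.
Continuing: F#5 → E5 → D5. Statement 6 starts on D5.

D5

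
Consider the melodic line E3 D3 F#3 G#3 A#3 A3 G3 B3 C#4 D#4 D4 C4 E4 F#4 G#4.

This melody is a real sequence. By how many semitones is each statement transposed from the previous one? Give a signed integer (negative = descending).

5

Taking 5-note groups, the heads are E3, A3, D4: the pattern moves up a 4th.
E3 to A3 spans +5 semitones.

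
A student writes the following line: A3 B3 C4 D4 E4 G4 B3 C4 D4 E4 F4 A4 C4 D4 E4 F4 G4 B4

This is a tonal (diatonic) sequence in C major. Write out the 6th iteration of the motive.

F4 G4 A4 B4 C5 E5

The 6-note cells begin on A3, B3, C4 — each up a 2nd from the last.
Carrying on: D4 → E4 → F4.
So cell 6 is F4 G4 A4 B4 C5 E5.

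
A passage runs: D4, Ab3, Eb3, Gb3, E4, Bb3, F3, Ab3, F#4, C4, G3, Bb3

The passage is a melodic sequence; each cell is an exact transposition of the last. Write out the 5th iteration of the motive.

A#4 E4 B3 D4

The 4-note cells begin on D4, E4, F#4 — each up a 2nd from the last.
Extending up a 2nd: G#4 → A#4.
Statement 5 starts on A#4 and keeps the same exact contour: A#4 E4 B3 D4.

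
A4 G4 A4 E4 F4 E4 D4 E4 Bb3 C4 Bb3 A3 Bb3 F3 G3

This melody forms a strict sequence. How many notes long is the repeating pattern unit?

There are 15 notes; a 5-note unit gives 3 cells:
A4 G4 A4 E4 F4 | E4 D4 E4 Bb3 C4 | Bb3 A3 Bb3 F3 G3
Every group is a transposition down a 4th of the one before; no shorter unit works.

5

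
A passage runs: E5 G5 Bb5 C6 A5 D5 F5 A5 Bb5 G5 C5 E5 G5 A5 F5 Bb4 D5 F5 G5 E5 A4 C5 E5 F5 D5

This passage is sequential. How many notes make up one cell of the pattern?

5

25 notes total. Splitting into 5 groups of 5:
E5 G5 Bb5 C6 A5 | D5 F5 A5 Bb5 G5 | C5 E5 G5 A5 F5 | Bb4 D5 F5 G5 E5 | A4 C5 E5 F5 D5
Each cell is the previous one down a 2nd — so the unit is 5 notes.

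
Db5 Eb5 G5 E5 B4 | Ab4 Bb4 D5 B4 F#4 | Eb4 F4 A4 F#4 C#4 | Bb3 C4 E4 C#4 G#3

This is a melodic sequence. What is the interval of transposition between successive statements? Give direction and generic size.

The 5-note cells begin on Db5, Ab4, Eb4, Bb3 — each down a 4th from the last.
Db5 to Ab4 is down a 4th.

down a 4th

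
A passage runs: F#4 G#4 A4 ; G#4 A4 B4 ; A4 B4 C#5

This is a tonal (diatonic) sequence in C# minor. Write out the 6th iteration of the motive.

D#5 E5 F#5

The 3-note cells begin on F#4, G#4, A4 — each up a 2nd from the last.
Carrying on: B4 → C#5 → D#5.
So cell 6 is D#5 E5 F#5.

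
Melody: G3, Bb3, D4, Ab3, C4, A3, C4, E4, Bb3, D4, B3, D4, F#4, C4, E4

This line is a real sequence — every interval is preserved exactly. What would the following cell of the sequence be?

Unit = 5 notes; the statements start on G3, A3, B3, moving up a 2nd each time.
Statement 4 starts on C#4 and keeps the same exact contour: C#4 E4 G#4 D4 F#4.

C#4 E4 G#4 D4 F#4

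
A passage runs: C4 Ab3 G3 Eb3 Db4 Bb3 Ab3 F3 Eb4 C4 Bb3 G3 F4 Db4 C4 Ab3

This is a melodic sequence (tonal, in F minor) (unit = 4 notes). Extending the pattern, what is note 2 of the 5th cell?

Grouping in 4s, the 2nd note of each cell is Ab3, Bb3, C4, Db4.
Each moves up a 2nd; the next is Eb4.

Eb4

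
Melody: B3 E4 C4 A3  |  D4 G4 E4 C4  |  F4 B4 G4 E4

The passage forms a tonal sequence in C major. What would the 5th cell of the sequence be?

With a 4-note motive the entries are B3, D4, F4, each up a 3rd from the previous.
Continuing the starts: A4 → C5.
So cell 5 is C5 F5 D5 B4.

C5 F5 D5 B4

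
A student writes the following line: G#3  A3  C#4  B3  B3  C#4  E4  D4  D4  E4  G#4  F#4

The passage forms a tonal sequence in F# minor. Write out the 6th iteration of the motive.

With a 4-note motive the entries are G#3, B3, D4, each up a 3rd from the previous.
Carrying on: F#4 → A4 → C#5.
From C#5 the diatonic shape gives C#5 D5 F#5 E5.

C#5 D5 F#5 E5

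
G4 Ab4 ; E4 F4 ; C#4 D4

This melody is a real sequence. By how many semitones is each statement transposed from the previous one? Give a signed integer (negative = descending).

Taking 2-note groups, the heads are G4, E4, C#4: the pattern moves down a 3rd.
Counting half-steps from G4 to E4: -3.

-3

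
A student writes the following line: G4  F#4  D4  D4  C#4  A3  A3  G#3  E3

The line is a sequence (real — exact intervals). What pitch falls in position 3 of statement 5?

Grouping in 3s, the 3rd note of each cell is D4, A3, E3.
Carrying that down a 4th forward: B2 → F#2.

F#2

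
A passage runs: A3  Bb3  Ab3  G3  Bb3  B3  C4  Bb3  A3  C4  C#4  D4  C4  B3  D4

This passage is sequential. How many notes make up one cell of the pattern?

15 notes total. Splitting into 3 groups of 5:
A3 Bb3 Ab3 G3 Bb3 | B3 C4 Bb3 A3 C4 | C#4 D4 C4 B3 D4
That's a consistent up a 2nd shift per cell, and no other grouping gives one.

5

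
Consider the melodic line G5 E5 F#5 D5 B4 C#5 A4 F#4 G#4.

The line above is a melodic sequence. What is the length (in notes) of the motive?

There are 9 notes; a 3-note unit gives 3 cells:
G5 E5 F#5 | D5 B4 C#5 | A4 F#4 G#4
Every group is a transposition down a 4th of the one before; no shorter unit works.

3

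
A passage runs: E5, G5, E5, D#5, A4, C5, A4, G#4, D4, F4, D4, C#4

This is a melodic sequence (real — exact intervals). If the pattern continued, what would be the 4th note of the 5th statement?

The unit is 4 notes. Position-4 pitches of the 3 shown cells: D#5, G#4, C#4.
Carrying that down a 5th forward: F#3 → B2.

B2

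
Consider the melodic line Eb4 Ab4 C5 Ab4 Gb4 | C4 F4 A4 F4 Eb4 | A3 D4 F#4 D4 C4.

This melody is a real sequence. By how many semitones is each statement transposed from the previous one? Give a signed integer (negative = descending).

Unit = 5 notes; the statements start on Eb4, C4, A3, moving down a 3rd each time.
Eb4 to C4 spans -3 semitones.

-3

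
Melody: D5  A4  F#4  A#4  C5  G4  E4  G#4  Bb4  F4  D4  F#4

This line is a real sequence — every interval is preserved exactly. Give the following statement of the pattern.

Taking 4-note groups, the heads are D5, C5, Bb4: the pattern moves down a 2nd.
So cell 4 is Ab4 Eb4 C4 E4.

Ab4 Eb4 C4 E4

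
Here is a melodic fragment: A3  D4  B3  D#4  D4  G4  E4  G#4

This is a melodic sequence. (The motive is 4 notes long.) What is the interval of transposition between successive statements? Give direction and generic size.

Taking 4-note groups, the heads are A3, D4: the pattern moves up a 4th.
From A3 to D4: up a 4th.

up a 4th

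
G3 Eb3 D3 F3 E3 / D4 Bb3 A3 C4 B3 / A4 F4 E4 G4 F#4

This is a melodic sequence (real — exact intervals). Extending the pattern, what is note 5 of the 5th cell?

Grouping in 5s, the 5th note of each cell is E3, B3, F#4.
Each moves up a 5th. Continuing: C#5 → G#5.

G#5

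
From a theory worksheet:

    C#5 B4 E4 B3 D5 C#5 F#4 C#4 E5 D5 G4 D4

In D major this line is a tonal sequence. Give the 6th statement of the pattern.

A5 G5 C#5 G4

Taking 4-note groups, the heads are C#5, D5, E5: the pattern moves up a 2nd.
Continuing the starts: F#5 → G5 → A5.
From A5 the diatonic shape gives A5 G5 C#5 G4.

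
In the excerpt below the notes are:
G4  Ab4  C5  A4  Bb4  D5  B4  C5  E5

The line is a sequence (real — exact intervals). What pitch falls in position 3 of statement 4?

F#5

The unit is 3 notes. Position-3 pitches of the 3 shown cells: C5, D5, E5.
One more up a 2nd gives F#5.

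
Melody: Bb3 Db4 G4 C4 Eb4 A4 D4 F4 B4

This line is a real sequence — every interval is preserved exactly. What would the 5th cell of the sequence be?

Taking 3-note groups, the heads are Bb3, C4, D4: the pattern moves up a 2nd.
Extending up a 2nd: E4 → F#4.
Statement 5 starts on F#4 and keeps the same exact contour: F#4 A4 D#5.

F#4 A4 D#5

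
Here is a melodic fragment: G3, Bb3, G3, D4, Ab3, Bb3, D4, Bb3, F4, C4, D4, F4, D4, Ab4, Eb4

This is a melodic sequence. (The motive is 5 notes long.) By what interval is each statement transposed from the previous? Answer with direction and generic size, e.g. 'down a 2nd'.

Unit = 5 notes; the statements start on G3, Bb3, D4, moving up a 3rd each time.
G3 to Bb3 is up a 3rd.

up a 3rd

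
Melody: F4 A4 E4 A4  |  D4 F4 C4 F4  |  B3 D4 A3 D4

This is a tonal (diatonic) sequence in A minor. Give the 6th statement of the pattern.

C3 E3 B2 E3

Taking 4-note groups, the heads are F4, D4, B3: the pattern moves down a 3rd.
Continuing the starts: G3 → E3 → C3.
So cell 6 is C3 E3 B2 E3.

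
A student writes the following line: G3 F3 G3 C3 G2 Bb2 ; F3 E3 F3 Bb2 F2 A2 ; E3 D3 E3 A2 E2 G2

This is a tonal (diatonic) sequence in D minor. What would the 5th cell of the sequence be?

With a 6-note motive the entries are G3, F3, E3, each down a 2nd from the previous.
Continuing the starts: D3 → C3.
From C3 the diatonic shape gives C3 Bb2 C3 F2 C2 E2.

C3 Bb2 C3 F2 C2 E2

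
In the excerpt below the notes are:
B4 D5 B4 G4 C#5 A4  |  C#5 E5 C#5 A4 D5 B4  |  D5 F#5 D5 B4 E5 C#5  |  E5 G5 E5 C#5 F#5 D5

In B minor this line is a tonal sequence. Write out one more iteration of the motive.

With a 6-note motive the entries are B4, C#5, D5, E5, each up a 2nd from the previous.
Statement 5 starts on F#5 and keeps the same diatonic contour: F#5 A5 F#5 D5 G5 E5.

F#5 A5 F#5 D5 G5 E5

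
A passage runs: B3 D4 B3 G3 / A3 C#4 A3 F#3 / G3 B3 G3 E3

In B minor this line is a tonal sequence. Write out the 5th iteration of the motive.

E3 G3 E3 C#3

The 4-note cells begin on B3, A3, G3 — each down a 2nd from the last.
Extending down a 2nd: F#3 → E3.
From E3 the diatonic shape gives E3 G3 E3 C#3.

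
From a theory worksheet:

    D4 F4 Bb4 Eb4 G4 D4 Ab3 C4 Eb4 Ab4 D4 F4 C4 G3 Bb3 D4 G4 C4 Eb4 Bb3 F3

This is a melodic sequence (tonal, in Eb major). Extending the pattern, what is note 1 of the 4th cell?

Ab3

Grouping in 7s, the 1st note of each cell is D4, C4, Bb3.
From Bb3, down a 2nd gives Ab3.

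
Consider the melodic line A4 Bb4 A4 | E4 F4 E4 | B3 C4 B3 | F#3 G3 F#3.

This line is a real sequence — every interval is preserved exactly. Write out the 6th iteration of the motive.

G#2 A2 G#2

The 3-note cells begin on A4, E4, B3, F#3 — each down a 4th from the last.
Continuing the starts: C#3 → G#2.
From G#2 the exact shape gives G#2 A2 G#2.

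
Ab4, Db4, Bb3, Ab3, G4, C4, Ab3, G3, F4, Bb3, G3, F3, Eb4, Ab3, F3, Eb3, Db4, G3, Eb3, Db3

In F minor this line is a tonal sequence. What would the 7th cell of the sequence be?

The 4-note cells begin on Ab4, G4, F4, Eb4, Db4 — each down a 2nd from the last.
Carrying on: C4 → Bb3.
From Bb3 the diatonic shape gives Bb3 Eb3 C3 Bb2.

Bb3 Eb3 C3 Bb2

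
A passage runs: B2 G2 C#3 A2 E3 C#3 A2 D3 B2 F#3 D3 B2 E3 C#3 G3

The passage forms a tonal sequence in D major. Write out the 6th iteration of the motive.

G3 E3 A3 F#3 C#4

With a 5-note motive the entries are B2, C#3, D3, each up a 2nd from the previous.
Extending up a 2nd: E3 → F#3 → G3.
So cell 6 is G3 E3 A3 F#3 C#4.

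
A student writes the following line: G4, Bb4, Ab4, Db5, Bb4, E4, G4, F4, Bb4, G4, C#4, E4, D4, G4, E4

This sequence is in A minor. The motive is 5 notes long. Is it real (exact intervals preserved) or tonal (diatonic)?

real

Each cell has the same semitone pattern (3, -2, 5, -3) — intervals are preserved exactly.
And Bb4 lies outside A minor, so the sequence is real rather than tonal.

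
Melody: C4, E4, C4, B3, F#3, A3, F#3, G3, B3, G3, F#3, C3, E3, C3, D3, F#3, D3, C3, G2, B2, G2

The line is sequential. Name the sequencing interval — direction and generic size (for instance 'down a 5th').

down a 4th

Taking 7-note groups, the heads are C4, G3, D3: the pattern moves down a 4th.
From C4 to G3: down a 4th.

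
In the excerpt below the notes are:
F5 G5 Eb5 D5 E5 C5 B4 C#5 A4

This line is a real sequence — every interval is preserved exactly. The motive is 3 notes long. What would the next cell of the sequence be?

The 3-note cells begin on F5, D5, B4 — each down a 3rd from the last.
Statement 4 starts on G#4 and keeps the same exact contour: G#4 A#4 F#4.

G#4 A#4 F#4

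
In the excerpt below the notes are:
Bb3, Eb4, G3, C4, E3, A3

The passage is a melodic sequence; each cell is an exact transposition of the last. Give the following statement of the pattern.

C#3 F#3

Unit = 2 notes; the statements start on Bb3, G3, E3, moving down a 3rd each time.
So cell 4 is C#3 F#3.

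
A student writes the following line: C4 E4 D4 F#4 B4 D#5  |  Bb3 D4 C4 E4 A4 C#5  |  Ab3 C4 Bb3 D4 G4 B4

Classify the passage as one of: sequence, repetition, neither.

Each 6-note cell is the previous one transposed down a 2nd.

sequence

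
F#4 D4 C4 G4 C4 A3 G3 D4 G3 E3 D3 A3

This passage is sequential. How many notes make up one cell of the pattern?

4

There are 12 notes; a 4-note unit gives 3 cells:
F#4 D4 C4 G4 | C4 A3 G3 D4 | G3 E3 D3 A3
That's a consistent down a 4th shift per cell, and no other grouping gives one.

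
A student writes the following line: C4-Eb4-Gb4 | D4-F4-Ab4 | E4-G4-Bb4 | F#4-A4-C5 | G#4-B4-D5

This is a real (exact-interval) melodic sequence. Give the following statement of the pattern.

A#4 C#5 E5

With a 3-note motive the entries are C4, D4, E4, F#4, G#4, each up a 2nd from the previous.
Statement 6 starts on A#4 and keeps the same exact contour: A#4 C#5 E5.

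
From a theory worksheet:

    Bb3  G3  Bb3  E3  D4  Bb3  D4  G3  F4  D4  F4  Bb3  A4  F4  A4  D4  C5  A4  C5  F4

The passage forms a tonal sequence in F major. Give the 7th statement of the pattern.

The 4-note cells begin on Bb3, D4, F4, A4, C5 — each up a 3rd from the last.
Continuing the starts: E5 → G5.
Statement 7 starts on G5 and keeps the same diatonic contour: G5 E5 G5 C5.

G5 E5 G5 C5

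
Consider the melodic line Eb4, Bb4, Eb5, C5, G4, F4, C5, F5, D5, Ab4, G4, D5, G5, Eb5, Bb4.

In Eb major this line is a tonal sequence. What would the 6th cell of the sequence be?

With a 5-note motive the entries are Eb4, F4, G4, each up a 2nd from the previous.
Continuing the starts: Ab4 → Bb4 → C5.
So cell 6 is C5 G5 C6 Ab5 Eb5.

C5 G5 C6 Ab5 Eb5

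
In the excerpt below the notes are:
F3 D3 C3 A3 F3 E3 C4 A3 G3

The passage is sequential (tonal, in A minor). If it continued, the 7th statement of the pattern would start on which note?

Taking 3-note groups, the heads are F3, A3, C4: the pattern moves up a 3rd.
Extending the heads up a 3rd: E4 → G4 → B4 → D5.

D5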